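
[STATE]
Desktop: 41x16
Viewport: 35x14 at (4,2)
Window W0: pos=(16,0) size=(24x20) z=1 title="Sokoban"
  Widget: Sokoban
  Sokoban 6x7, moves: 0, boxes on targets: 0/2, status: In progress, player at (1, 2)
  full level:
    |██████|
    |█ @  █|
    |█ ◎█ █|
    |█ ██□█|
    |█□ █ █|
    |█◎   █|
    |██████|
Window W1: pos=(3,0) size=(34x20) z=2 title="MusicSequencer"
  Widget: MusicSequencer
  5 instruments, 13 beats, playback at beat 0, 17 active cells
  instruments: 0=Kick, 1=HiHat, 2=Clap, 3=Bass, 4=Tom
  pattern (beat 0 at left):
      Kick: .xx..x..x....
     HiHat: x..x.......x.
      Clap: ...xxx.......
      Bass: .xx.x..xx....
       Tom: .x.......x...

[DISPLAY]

────────────────────────────────┨──
      ▼123456789012             ┃  
  Kick·██··█··█····             ┃  
 HiHat█··█·······█·             ┃  
  Clap···███·······             ┃  
  Bass·██·█··██····             ┃  
   Tom·█·······█···             ┃  
                                ┃  
                                ┃  
                                ┃  
                                ┃  
                                ┃  
                                ┃  
                                ┃  


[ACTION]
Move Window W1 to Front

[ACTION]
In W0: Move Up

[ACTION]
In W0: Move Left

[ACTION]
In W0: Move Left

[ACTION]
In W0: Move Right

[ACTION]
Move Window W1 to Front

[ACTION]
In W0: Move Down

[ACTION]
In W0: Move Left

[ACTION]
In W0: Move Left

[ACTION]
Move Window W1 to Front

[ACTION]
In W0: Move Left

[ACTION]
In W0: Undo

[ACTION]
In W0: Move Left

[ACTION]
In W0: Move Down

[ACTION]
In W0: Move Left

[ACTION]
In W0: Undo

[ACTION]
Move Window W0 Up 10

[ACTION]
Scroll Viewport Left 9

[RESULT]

   ┠───────────────────────────────
   ┃      ▼123456789012            
   ┃  Kick·██··█··█····            
   ┃ HiHat█··█·······█·            
   ┃  Clap···███·······            
   ┃  Bass·██·█··██····            
   ┃   Tom·█·······█···            
   ┃                               
   ┃                               
   ┃                               
   ┃                               
   ┃                               
   ┃                               
   ┃                               


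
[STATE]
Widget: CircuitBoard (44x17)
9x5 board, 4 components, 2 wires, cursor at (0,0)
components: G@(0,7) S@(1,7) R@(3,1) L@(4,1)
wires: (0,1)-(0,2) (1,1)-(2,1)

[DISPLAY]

   0 1 2 3 4 5 6 7 8                        
0  [.]  · ─ ·                   G           
                                            
1       ·                       S           
        │                                   
2       ·                                   
                                            
3       R                                   
                                            
4       L                                   
Cursor: (0,0)                               
                                            
                                            
                                            
                                            
                                            
                                            


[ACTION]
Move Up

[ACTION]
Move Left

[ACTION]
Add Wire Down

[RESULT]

   0 1 2 3 4 5 6 7 8                        
0  [.]  · ─ ·                   G           
    │                                       
1   ·   ·                       S           
        │                                   
2       ·                                   
                                            
3       R                                   
                                            
4       L                                   
Cursor: (0,0)                               
                                            
                                            
                                            
                                            
                                            
                                            


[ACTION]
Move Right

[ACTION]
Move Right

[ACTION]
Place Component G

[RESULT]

   0 1 2 3 4 5 6 7 8                        
0   ·   · ─[G]                  G           
    │                                       
1   ·   ·                       S           
        │                                   
2       ·                                   
                                            
3       R                                   
                                            
4       L                                   
Cursor: (0,2)                               
                                            
                                            
                                            
                                            
                                            
                                            


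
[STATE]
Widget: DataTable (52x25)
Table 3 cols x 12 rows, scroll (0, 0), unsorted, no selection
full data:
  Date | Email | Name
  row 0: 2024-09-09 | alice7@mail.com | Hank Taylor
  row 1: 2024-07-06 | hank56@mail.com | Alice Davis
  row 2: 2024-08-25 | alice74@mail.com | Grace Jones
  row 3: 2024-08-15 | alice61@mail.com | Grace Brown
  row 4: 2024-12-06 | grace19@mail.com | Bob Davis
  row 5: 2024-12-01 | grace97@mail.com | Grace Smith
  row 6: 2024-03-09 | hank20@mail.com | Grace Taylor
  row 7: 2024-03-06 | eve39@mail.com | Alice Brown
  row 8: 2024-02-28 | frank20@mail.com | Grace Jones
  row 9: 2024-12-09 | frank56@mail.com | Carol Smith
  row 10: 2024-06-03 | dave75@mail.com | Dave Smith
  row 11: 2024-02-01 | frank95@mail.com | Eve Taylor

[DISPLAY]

Date      │Email           │Name                    
──────────┼────────────────┼────────────            
2024-09-09│alice7@mail.com │Hank Taylor             
2024-07-06│hank56@mail.com │Alice Davis             
2024-08-25│alice74@mail.com│Grace Jones             
2024-08-15│alice61@mail.com│Grace Brown             
2024-12-06│grace19@mail.com│Bob Davis               
2024-12-01│grace97@mail.com│Grace Smith             
2024-03-09│hank20@mail.com │Grace Taylor            
2024-03-06│eve39@mail.com  │Alice Brown             
2024-02-28│frank20@mail.com│Grace Jones             
2024-12-09│frank56@mail.com│Carol Smith             
2024-06-03│dave75@mail.com │Dave Smith              
2024-02-01│frank95@mail.com│Eve Taylor              
                                                    
                                                    
                                                    
                                                    
                                                    
                                                    
                                                    
                                                    
                                                    
                                                    
                                                    


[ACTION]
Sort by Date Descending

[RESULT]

Date     ▼│Email           │Name                    
──────────┼────────────────┼────────────            
2024-12-09│frank56@mail.com│Carol Smith             
2024-12-06│grace19@mail.com│Bob Davis               
2024-12-01│grace97@mail.com│Grace Smith             
2024-09-09│alice7@mail.com │Hank Taylor             
2024-08-25│alice74@mail.com│Grace Jones             
2024-08-15│alice61@mail.com│Grace Brown             
2024-07-06│hank56@mail.com │Alice Davis             
2024-06-03│dave75@mail.com │Dave Smith              
2024-03-09│hank20@mail.com │Grace Taylor            
2024-03-06│eve39@mail.com  │Alice Brown             
2024-02-28│frank20@mail.com│Grace Jones             
2024-02-01│frank95@mail.com│Eve Taylor              
                                                    
                                                    
                                                    
                                                    
                                                    
                                                    
                                                    
                                                    
                                                    
                                                    
                                                    


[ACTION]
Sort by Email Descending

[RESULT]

Date      │Email          ▼│Name                    
──────────┼────────────────┼────────────            
2024-07-06│hank56@mail.com │Alice Davis             
2024-03-09│hank20@mail.com │Grace Taylor            
2024-12-01│grace97@mail.com│Grace Smith             
2024-12-06│grace19@mail.com│Bob Davis               
2024-02-01│frank95@mail.com│Eve Taylor              
2024-12-09│frank56@mail.com│Carol Smith             
2024-02-28│frank20@mail.com│Grace Jones             
2024-03-06│eve39@mail.com  │Alice Brown             
2024-06-03│dave75@mail.com │Dave Smith              
2024-09-09│alice7@mail.com │Hank Taylor             
2024-08-25│alice74@mail.com│Grace Jones             
2024-08-15│alice61@mail.com│Grace Brown             
                                                    
                                                    
                                                    
                                                    
                                                    
                                                    
                                                    
                                                    
                                                    
                                                    
                                                    


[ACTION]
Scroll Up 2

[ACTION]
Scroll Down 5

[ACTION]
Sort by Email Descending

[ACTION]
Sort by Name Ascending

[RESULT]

Date      │Email           │Name       ▲            
──────────┼────────────────┼────────────            
2024-03-06│eve39@mail.com  │Alice Brown             
2024-07-06│hank56@mail.com │Alice Davis             
2024-12-06│grace19@mail.com│Bob Davis               
2024-12-09│frank56@mail.com│Carol Smith             
2024-06-03│dave75@mail.com │Dave Smith              
2024-02-01│frank95@mail.com│Eve Taylor              
2024-08-15│alice61@mail.com│Grace Brown             
2024-02-28│frank20@mail.com│Grace Jones             
2024-08-25│alice74@mail.com│Grace Jones             
2024-12-01│grace97@mail.com│Grace Smith             
2024-03-09│hank20@mail.com │Grace Taylor            
2024-09-09│alice7@mail.com │Hank Taylor             
                                                    
                                                    
                                                    
                                                    
                                                    
                                                    
                                                    
                                                    
                                                    
                                                    
                                                    


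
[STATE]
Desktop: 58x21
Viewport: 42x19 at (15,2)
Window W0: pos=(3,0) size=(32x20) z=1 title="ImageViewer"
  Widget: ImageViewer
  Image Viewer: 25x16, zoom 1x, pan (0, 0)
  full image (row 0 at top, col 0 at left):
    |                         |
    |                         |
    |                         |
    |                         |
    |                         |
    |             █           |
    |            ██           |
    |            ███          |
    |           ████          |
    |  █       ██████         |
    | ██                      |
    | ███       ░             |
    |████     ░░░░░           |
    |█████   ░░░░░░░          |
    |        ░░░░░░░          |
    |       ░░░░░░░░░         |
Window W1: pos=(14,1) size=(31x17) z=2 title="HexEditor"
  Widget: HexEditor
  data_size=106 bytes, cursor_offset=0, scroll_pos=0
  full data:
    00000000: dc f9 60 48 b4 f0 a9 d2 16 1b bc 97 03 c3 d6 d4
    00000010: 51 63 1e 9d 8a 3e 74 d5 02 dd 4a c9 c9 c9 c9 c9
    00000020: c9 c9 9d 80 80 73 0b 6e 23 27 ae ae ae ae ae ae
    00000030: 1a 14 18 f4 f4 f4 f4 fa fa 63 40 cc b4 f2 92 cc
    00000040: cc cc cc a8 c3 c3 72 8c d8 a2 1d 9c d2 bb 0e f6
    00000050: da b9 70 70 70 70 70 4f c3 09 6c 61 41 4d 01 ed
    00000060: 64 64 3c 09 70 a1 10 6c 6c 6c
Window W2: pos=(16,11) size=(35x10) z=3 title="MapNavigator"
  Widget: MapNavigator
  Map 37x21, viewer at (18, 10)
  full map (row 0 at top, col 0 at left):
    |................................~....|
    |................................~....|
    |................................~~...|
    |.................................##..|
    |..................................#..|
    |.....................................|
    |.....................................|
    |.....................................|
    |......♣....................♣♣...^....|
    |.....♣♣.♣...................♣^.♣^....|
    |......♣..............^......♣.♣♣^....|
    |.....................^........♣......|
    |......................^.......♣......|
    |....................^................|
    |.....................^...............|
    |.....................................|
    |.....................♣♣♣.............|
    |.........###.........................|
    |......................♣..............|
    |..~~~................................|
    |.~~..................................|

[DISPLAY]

 HexEditor                   ┃            
─────────────────────────────┨            
00000000  DC f9 60 48 b4 f0 a┃            
00000010  51 63 1e 9d 8a 3e 7┃            
00000020  c9 c9 9d 80 80 73 0┃            
00000030  1a 14 18 f4 f4 f4 f┃            
00000040  cc cc cc a8 c3 c3 7┃            
00000050  da b9 70 70 70 70 7┃            
00000060  64 64 3c 09 70 a1 1┃            
 ┏━━━━━━━━━━━━━━━━━━━━━━━━━━━━━━━━━┓      
 ┃ MapNavigator                    ┃      
 ┠─────────────────────────────────┨      
 ┃.................................┃      
 ┃....♣....................♣♣...^..┃      
 ┃...♣♣.♣...................♣^.♣^..┃      
━┃....♣...........@..^......♣.♣♣^..┃      
░┃...................^........♣....┃      
━┃....................^.......♣....┃      
 ┗━━━━━━━━━━━━━━━━━━━━━━━━━━━━━━━━━┛      


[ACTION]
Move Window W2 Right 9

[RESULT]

 HexEditor                   ┃            
─────────────────────────────┨            
00000000  DC f9 60 48 b4 f0 a┃            
00000010  51 63 1e 9d 8a 3e 7┃            
00000020  c9 c9 9d 80 80 73 0┃            
00000030  1a 14 18 f4 f4 f4 f┃            
00000040  cc cc cc a8 c3 c3 7┃            
00000050  da b9 70 70 70 70 7┃            
00000060  64 64 3c 09 70 a1 1┃            
        ┏━━━━━━━━━━━━━━━━━━━━━━━━━━━━━━━━━
        ┃ MapNavigator                    
        ┠─────────────────────────────────
        ┃.................................
        ┃....♣....................♣♣...^..
        ┃...♣♣.♣...................♣^.♣^..
━━━━━━━━┃....♣...........@..^......♣.♣♣^..
░░░░░   ┃...................^........♣....
━━━━━━━━┃....................^.......♣....
        ┗━━━━━━━━━━━━━━━━━━━━━━━━━━━━━━━━━


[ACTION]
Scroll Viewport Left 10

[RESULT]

─────────┃ HexEditor                   ┃  
         ┠─────────────────────────────┨  
         ┃00000000  DC f9 60 48 b4 f0 a┃  
         ┃00000010  51 63 1e 9d 8a 3e 7┃  
         ┃00000020  c9 c9 9d 80 80 73 0┃  
         ┃00000030  1a 14 18 f4 f4 f4 f┃  
         ┃00000040  cc cc cc a8 c3 c3 7┃  
         ┃00000050  da b9 70 70 70 70 7┃  
         ┃00000060  64 64 3c 09 70 a1 1┃  
         ┃        ┏━━━━━━━━━━━━━━━━━━━━━━━
 █       ┃        ┃ MapNavigator          
██       ┃        ┠───────────────────────
███      ┃        ┃.......................
███     ░┃        ┃....♣..................
████   ░░┃        ┃...♣♣.♣................
       ░░┗━━━━━━━━┃....♣...........@..^...
      ░░░░░░░░░   ┃...................^...
━━━━━━━━━━━━━━━━━━┃....................^..
                  ┗━━━━━━━━━━━━━━━━━━━━━━━


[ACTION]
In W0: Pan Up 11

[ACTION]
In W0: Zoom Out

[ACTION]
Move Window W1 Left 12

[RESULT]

exEditor                   ┃─┨            
───────────────────────────┨ ┃            
000000  DC f9 60 48 b4 f0 a┃ ┃            
000010  51 63 1e 9d 8a 3e 7┃ ┃            
000020  c9 c9 9d 80 80 73 0┃ ┃            
000030  1a 14 18 f4 f4 f4 f┃ ┃            
000040  cc cc cc a8 c3 c3 7┃ ┃            
000050  da b9 70 70 70 70 7┃ ┃            
000060  64 64 3c 09 70 a1 1┃ ┃            
                  ┏━━━━━━━━━━━━━━━━━━━━━━━
                  ┃ MapNavigator          
                  ┠───────────────────────
                  ┃.......................
                  ┃....♣..................
                  ┃...♣♣.♣................
━━━━━━━━━━━━━━━━━━┃....♣...........@..^...
      ░░░░░░░░░   ┃...................^...
━━━━━━━━━━━━━━━━━━┃....................^..
                  ┗━━━━━━━━━━━━━━━━━━━━━━━


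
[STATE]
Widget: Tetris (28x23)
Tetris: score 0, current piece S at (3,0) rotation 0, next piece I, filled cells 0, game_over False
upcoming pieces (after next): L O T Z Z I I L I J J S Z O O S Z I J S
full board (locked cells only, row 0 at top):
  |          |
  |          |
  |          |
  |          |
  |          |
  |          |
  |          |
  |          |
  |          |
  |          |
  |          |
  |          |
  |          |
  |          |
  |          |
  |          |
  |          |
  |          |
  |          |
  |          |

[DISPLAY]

    ░░    │Next:            
   ░░     │████             
          │                 
          │                 
          │                 
          │                 
          │Score:           
          │0                
          │                 
          │                 
          │                 
          │                 
          │                 
          │                 
          │                 
          │                 
          │                 
          │                 
          │                 
          │                 
          │                 
          │                 
          │                 


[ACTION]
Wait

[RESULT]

          │Next:            
    ░░    │████             
   ░░     │                 
          │                 
          │                 
          │                 
          │Score:           
          │0                
          │                 
          │                 
          │                 
          │                 
          │                 
          │                 
          │                 
          │                 
          │                 
          │                 
          │                 
          │                 
          │                 
          │                 
          │                 


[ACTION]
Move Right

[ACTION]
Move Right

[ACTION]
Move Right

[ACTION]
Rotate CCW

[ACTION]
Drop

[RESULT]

          │Next:            
          │████             
      ░   │                 
      ░░  │                 
       ░  │                 
          │                 
          │Score:           
          │0                
          │                 
          │                 
          │                 
          │                 
          │                 
          │                 
          │                 
          │                 
          │                 
          │                 
          │                 
          │                 
          │                 
          │                 
          │                 


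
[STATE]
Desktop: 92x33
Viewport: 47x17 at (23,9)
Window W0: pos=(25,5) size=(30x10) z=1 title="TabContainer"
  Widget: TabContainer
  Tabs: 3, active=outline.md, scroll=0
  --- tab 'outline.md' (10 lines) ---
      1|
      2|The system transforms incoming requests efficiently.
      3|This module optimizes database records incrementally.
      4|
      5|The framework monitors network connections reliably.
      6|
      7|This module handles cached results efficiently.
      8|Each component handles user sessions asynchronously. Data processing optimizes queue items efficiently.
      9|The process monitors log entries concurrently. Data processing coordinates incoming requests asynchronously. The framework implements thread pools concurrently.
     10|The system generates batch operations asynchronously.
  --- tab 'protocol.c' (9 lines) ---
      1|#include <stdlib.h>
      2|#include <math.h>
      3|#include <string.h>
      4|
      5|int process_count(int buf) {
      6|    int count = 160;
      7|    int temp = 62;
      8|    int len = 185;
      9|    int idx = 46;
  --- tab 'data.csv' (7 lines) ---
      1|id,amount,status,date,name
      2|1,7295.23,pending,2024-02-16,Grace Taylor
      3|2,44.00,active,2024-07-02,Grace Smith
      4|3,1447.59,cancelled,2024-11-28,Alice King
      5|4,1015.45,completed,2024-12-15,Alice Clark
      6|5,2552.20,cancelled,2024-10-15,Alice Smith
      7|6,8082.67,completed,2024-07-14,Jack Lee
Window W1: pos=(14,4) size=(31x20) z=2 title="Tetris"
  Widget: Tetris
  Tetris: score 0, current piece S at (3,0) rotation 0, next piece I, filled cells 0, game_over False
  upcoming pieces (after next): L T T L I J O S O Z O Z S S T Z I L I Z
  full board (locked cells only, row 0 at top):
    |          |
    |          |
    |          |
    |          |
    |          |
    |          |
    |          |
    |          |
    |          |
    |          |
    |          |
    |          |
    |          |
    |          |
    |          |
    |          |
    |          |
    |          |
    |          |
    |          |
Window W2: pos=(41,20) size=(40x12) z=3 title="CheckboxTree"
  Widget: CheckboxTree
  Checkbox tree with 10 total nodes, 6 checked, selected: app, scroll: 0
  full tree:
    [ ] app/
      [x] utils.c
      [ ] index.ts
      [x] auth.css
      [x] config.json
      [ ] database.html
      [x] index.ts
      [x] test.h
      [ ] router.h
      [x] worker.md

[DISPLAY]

  │                  ┃─────────┃               
  │                  ┃         ┃               
  │                  ┃ms incomi┃               
  │                  ┃es databa┃               
  │Score:            ┃         ┃               
  │0                 ┃━━━━━━━━━┛               
  │                  ┃                         
  │                  ┃                         
  │                  ┃                         
  │                  ┃                         
  │                  ┃                         
  │               ┏━━━━━━━━━━━━━━━━━━━━━━━━━━━━
  │               ┃ CheckboxTree               
  │               ┠────────────────────────────
━━━━━━━━━━━━━━━━━━┃>[-] app/                   
                  ┃   [x] utils.c              
                  ┃   [ ] index.ts             


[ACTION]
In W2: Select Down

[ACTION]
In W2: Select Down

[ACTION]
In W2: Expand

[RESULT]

  │                  ┃─────────┃               
  │                  ┃         ┃               
  │                  ┃ms incomi┃               
  │                  ┃es databa┃               
  │Score:            ┃         ┃               
  │0                 ┃━━━━━━━━━┛               
  │                  ┃                         
  │                  ┃                         
  │                  ┃                         
  │                  ┃                         
  │                  ┃                         
  │               ┏━━━━━━━━━━━━━━━━━━━━━━━━━━━━
  │               ┃ CheckboxTree               
  │               ┠────────────────────────────
━━━━━━━━━━━━━━━━━━┃ [-] app/                   
                  ┃   [x] utils.c              
                  ┃>  [ ] index.ts             


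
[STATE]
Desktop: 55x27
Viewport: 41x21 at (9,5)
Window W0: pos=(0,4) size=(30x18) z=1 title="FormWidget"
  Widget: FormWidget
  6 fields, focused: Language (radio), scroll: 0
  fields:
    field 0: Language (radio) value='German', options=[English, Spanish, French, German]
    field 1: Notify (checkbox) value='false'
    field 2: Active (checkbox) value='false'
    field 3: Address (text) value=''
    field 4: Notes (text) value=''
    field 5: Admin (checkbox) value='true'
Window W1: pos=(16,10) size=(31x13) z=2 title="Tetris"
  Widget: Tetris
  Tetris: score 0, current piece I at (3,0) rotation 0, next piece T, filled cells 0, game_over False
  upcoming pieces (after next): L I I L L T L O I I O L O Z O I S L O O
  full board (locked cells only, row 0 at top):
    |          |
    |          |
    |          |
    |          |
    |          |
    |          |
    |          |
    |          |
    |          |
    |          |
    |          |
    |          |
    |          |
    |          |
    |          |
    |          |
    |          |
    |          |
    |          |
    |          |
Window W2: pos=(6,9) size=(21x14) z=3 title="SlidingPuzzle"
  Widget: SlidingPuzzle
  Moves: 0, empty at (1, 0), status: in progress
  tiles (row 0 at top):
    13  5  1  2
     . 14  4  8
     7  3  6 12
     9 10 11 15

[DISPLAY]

get                 ┃                    
────────────────────┨                    
ge:   ( ) English  (┃                    
:     [ ]           ┃                    
━━━━━━━━━━━━━━━━━┓  ┃                    
lidingPuzzle     ┃━━━━━━━━━━━━━━━━━━━┓   
─────────────────┨                   ┃   
───┬────┬────┬───┃───────────────────┨   
13 │  5 │  1 │  2┃│Next:             ┃   
───┼────┼────┼───┃│ ▒                ┃   
   │ 14 │  4 │  8┃│▒▒▒               ┃   
───┼────┼────┼───┃│                  ┃   
 7 │  3 │  6 │ 12┃│                  ┃   
───┼────┼────┼───┃│                  ┃   
 9 │ 10 │ 11 │ 15┃│Score:            ┃   
───┴────┴────┴───┃│0                 ┃   
ves: 0           ┃│                  ┃   
━━━━━━━━━━━━━━━━━┛━━━━━━━━━━━━━━━━━━━┛   
                                         
                                         
                                         


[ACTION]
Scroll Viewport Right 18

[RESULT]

               ┃                         
───────────────┨                         
 ( ) English  (┃                         
 [ ]           ┃                         
━━━━━━━━━━━━┓  ┃                         
gPuzzle     ┃━━━━━━━━━━━━━━━━━━━┓        
────────────┨                   ┃        
───┬────┬───┃───────────────────┨        
 5 │  1 │  2┃│Next:             ┃        
───┼────┼───┃│ ▒                ┃        
14 │  4 │  8┃│▒▒▒               ┃        
───┼────┼───┃│                  ┃        
 3 │  6 │ 12┃│                  ┃        
───┼────┼───┃│                  ┃        
10 │ 11 │ 15┃│Score:            ┃        
───┴────┴───┃│0                 ┃        
0           ┃│                  ┃        
━━━━━━━━━━━━┛━━━━━━━━━━━━━━━━━━━┛        
                                         
                                         
                                         


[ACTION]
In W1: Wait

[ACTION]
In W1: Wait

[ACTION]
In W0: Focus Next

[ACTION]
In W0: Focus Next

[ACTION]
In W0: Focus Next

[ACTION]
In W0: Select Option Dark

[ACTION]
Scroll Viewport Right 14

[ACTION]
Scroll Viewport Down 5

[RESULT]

───────────────┨                         
 ( ) English  (┃                         
 [ ]           ┃                         
━━━━━━━━━━━━┓  ┃                         
gPuzzle     ┃━━━━━━━━━━━━━━━━━━━┓        
────────────┨                   ┃        
───┬────┬───┃───────────────────┨        
 5 │  1 │  2┃│Next:             ┃        
───┼────┼───┃│ ▒                ┃        
14 │  4 │  8┃│▒▒▒               ┃        
───┼────┼───┃│                  ┃        
 3 │  6 │ 12┃│                  ┃        
───┼────┼───┃│                  ┃        
10 │ 11 │ 15┃│Score:            ┃        
───┴────┴───┃│0                 ┃        
0           ┃│                  ┃        
━━━━━━━━━━━━┛━━━━━━━━━━━━━━━━━━━┛        
                                         
                                         
                                         
                                         


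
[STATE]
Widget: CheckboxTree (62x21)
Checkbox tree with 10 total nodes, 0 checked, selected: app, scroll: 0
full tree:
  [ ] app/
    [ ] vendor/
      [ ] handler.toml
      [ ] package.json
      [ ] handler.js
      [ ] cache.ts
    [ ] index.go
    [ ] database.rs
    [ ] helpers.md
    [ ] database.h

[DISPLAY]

>[ ] app/                                                     
   [ ] vendor/                                                
     [ ] handler.toml                                         
     [ ] package.json                                         
     [ ] handler.js                                           
     [ ] cache.ts                                             
   [ ] index.go                                               
   [ ] database.rs                                            
   [ ] helpers.md                                             
   [ ] database.h                                             
                                                              
                                                              
                                                              
                                                              
                                                              
                                                              
                                                              
                                                              
                                                              
                                                              
                                                              


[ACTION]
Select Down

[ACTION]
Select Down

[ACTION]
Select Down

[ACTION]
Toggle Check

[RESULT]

 [-] app/                                                     
   [-] vendor/                                                
     [ ] handler.toml                                         
>    [x] package.json                                         
     [ ] handler.js                                           
     [ ] cache.ts                                             
   [ ] index.go                                               
   [ ] database.rs                                            
   [ ] helpers.md                                             
   [ ] database.h                                             
                                                              
                                                              
                                                              
                                                              
                                                              
                                                              
                                                              
                                                              
                                                              
                                                              
                                                              


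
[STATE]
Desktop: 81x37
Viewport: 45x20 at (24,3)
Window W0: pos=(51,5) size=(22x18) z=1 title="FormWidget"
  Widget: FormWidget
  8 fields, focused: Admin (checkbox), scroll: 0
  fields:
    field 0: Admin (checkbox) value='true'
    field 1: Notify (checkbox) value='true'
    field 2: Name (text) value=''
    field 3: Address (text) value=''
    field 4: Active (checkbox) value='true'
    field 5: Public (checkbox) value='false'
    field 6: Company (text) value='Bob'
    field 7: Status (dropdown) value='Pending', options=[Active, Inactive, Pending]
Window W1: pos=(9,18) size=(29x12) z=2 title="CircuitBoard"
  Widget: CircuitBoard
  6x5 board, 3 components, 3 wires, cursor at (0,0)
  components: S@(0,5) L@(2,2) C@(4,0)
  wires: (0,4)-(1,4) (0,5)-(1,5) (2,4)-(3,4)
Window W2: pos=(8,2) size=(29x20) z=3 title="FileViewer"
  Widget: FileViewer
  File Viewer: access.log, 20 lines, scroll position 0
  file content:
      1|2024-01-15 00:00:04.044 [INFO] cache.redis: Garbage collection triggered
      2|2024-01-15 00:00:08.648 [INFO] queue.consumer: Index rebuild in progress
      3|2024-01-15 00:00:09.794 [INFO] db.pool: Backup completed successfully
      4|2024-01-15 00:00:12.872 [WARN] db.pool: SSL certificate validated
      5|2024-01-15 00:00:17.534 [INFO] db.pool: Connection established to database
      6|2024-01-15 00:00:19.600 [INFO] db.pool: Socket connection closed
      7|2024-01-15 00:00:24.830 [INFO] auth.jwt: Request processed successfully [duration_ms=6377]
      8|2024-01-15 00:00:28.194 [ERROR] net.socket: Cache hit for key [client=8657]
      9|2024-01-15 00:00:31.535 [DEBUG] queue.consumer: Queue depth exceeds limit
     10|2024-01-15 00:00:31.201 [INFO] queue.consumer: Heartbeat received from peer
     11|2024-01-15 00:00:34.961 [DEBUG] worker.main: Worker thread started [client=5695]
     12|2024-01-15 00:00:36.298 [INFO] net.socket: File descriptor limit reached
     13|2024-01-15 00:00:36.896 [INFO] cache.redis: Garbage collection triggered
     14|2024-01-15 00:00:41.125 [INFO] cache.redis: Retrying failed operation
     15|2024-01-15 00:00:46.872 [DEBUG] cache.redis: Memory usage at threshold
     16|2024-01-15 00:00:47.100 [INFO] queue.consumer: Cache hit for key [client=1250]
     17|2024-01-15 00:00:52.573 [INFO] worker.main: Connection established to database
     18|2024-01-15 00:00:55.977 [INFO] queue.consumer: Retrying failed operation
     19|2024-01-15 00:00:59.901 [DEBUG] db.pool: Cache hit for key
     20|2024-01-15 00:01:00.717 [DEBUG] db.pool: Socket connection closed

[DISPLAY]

            ┃                                
────────────┨                                
0:04.044 [I▲┃              ┏━━━━━━━━━━━━━━━━━
0:08.648 [I█┃              ┃ FormWidget      
0:09.794 [I░┃              ┠─────────────────
0:12.872 [W░┃              ┃> Admin:      [x]
0:17.534 [I░┃              ┃  Notify:     [x]
0:19.600 [I░┃              ┃  Name:       [  
0:24.830 [I░┃              ┃  Address:    [  
0:28.194 [E░┃              ┃  Active:     [x]
0:31.535 [D░┃              ┃  Public:     [ ]
0:31.201 [I░┃              ┃  Company:    [Bo
0:34.961 [D░┃              ┃  Status:     [Pe
0:36.298 [I░┃              ┃                 
0:36.896 [I░┃              ┃                 
0:41.125 [I░┃┓             ┃                 
0:46.872 [D░┃┃             ┃                 
0:47.100 [I▼┃┨             ┃                 
━━━━━━━━━━━━┛┃             ┃                 
      ·   S  ┃             ┗━━━━━━━━━━━━━━━━━


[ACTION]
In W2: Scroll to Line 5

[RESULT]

            ┃                                
────────────┨                                
0:17.534 [I▲┃              ┏━━━━━━━━━━━━━━━━━
0:19.600 [I░┃              ┃ FormWidget      
0:24.830 [I░┃              ┠─────────────────
0:28.194 [E░┃              ┃> Admin:      [x]
0:31.535 [D░┃              ┃  Notify:     [x]
0:31.201 [I░┃              ┃  Name:       [  
0:34.961 [D░┃              ┃  Address:    [  
0:36.298 [I░┃              ┃  Active:     [x]
0:36.896 [I░┃              ┃  Public:     [ ]
0:41.125 [I░┃              ┃  Company:    [Bo
0:46.872 [D░┃              ┃  Status:     [Pe
0:47.100 [I░┃              ┃                 
0:52.573 [I░┃              ┃                 
0:55.977 [I░┃┓             ┃                 
0:59.901 [D█┃┃             ┃                 
1:00.717 [D▼┃┨             ┃                 
━━━━━━━━━━━━┛┃             ┃                 
      ·   S  ┃             ┗━━━━━━━━━━━━━━━━━


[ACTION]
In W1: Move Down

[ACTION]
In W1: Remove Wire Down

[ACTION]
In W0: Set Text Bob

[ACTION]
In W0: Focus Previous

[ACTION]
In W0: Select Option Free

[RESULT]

            ┃                                
────────────┨                                
0:17.534 [I▲┃              ┏━━━━━━━━━━━━━━━━━
0:19.600 [I░┃              ┃ FormWidget      
0:24.830 [I░┃              ┠─────────────────
0:28.194 [E░┃              ┃  Admin:      [x]
0:31.535 [D░┃              ┃  Notify:     [x]
0:31.201 [I░┃              ┃  Name:       [  
0:34.961 [D░┃              ┃  Address:    [  
0:36.298 [I░┃              ┃  Active:     [x]
0:36.896 [I░┃              ┃  Public:     [ ]
0:41.125 [I░┃              ┃  Company:    [Bo
0:46.872 [D░┃              ┃> Status:     [Pe
0:47.100 [I░┃              ┃                 
0:52.573 [I░┃              ┃                 
0:55.977 [I░┃┓             ┃                 
0:59.901 [D█┃┃             ┃                 
1:00.717 [D▼┃┨             ┃                 
━━━━━━━━━━━━┛┃             ┃                 
      ·   S  ┃             ┗━━━━━━━━━━━━━━━━━
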